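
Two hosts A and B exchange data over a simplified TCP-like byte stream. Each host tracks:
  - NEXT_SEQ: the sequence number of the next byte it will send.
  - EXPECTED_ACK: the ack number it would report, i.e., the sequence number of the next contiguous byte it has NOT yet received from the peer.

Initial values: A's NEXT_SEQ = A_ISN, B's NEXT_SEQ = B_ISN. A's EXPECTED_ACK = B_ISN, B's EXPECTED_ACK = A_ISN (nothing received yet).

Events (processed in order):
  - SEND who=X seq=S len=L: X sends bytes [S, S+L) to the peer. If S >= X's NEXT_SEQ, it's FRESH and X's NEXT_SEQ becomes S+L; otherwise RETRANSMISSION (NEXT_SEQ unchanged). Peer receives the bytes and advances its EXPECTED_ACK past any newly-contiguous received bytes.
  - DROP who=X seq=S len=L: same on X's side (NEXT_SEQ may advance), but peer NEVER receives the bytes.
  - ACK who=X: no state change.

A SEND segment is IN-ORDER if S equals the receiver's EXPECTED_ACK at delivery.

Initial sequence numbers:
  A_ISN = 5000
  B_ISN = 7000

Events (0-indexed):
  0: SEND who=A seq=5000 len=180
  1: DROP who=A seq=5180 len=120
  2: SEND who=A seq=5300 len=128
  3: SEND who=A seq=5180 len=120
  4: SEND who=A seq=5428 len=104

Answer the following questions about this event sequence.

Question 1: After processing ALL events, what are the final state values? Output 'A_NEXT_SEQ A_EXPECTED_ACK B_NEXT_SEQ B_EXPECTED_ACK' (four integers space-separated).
Answer: 5532 7000 7000 5532

Derivation:
After event 0: A_seq=5180 A_ack=7000 B_seq=7000 B_ack=5180
After event 1: A_seq=5300 A_ack=7000 B_seq=7000 B_ack=5180
After event 2: A_seq=5428 A_ack=7000 B_seq=7000 B_ack=5180
After event 3: A_seq=5428 A_ack=7000 B_seq=7000 B_ack=5428
After event 4: A_seq=5532 A_ack=7000 B_seq=7000 B_ack=5532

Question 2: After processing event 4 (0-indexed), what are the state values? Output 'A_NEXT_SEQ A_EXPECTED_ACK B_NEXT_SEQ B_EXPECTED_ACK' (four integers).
After event 0: A_seq=5180 A_ack=7000 B_seq=7000 B_ack=5180
After event 1: A_seq=5300 A_ack=7000 B_seq=7000 B_ack=5180
After event 2: A_seq=5428 A_ack=7000 B_seq=7000 B_ack=5180
After event 3: A_seq=5428 A_ack=7000 B_seq=7000 B_ack=5428
After event 4: A_seq=5532 A_ack=7000 B_seq=7000 B_ack=5532

5532 7000 7000 5532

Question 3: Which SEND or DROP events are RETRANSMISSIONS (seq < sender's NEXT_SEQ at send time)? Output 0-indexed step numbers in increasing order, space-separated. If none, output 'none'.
Answer: 3

Derivation:
Step 0: SEND seq=5000 -> fresh
Step 1: DROP seq=5180 -> fresh
Step 2: SEND seq=5300 -> fresh
Step 3: SEND seq=5180 -> retransmit
Step 4: SEND seq=5428 -> fresh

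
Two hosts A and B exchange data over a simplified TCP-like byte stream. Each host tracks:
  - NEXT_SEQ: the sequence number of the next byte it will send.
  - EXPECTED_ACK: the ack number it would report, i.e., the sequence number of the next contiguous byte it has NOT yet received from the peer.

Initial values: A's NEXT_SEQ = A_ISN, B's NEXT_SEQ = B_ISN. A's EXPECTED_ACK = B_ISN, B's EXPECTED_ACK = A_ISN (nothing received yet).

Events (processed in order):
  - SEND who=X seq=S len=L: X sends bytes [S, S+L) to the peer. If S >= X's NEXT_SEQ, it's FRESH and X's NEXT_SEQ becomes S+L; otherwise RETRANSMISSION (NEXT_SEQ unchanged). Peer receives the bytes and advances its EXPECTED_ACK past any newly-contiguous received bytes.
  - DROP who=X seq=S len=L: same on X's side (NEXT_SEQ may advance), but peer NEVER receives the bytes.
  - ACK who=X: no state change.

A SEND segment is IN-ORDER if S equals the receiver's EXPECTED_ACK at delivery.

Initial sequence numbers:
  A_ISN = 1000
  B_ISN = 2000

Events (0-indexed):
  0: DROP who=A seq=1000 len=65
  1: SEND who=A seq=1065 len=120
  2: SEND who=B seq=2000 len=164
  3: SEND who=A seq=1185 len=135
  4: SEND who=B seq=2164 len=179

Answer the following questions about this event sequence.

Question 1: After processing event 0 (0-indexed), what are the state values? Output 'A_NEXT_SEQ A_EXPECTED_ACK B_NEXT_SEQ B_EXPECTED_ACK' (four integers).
After event 0: A_seq=1065 A_ack=2000 B_seq=2000 B_ack=1000

1065 2000 2000 1000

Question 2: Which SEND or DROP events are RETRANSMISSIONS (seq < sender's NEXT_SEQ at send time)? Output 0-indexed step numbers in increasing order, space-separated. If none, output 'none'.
Answer: none

Derivation:
Step 0: DROP seq=1000 -> fresh
Step 1: SEND seq=1065 -> fresh
Step 2: SEND seq=2000 -> fresh
Step 3: SEND seq=1185 -> fresh
Step 4: SEND seq=2164 -> fresh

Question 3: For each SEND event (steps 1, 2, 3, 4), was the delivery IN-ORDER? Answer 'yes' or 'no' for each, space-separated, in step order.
Step 1: SEND seq=1065 -> out-of-order
Step 2: SEND seq=2000 -> in-order
Step 3: SEND seq=1185 -> out-of-order
Step 4: SEND seq=2164 -> in-order

Answer: no yes no yes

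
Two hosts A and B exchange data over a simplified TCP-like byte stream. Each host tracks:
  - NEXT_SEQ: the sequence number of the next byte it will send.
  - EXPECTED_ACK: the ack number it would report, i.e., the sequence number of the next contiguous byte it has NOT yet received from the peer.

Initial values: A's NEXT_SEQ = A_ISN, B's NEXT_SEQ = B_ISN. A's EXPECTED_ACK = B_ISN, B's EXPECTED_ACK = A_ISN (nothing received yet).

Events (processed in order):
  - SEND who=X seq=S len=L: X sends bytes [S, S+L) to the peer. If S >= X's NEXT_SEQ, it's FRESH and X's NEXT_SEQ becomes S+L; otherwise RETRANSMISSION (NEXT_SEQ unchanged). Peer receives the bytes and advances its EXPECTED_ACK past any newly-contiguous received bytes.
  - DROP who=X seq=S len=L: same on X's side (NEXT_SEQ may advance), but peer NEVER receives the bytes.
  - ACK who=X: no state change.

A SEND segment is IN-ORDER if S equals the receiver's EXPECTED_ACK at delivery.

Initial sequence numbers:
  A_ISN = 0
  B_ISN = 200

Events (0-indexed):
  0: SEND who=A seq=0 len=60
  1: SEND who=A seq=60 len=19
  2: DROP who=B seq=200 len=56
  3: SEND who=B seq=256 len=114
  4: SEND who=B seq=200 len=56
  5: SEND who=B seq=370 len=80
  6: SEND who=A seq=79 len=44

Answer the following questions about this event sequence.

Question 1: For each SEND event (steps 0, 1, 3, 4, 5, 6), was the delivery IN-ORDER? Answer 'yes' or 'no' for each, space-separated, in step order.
Answer: yes yes no yes yes yes

Derivation:
Step 0: SEND seq=0 -> in-order
Step 1: SEND seq=60 -> in-order
Step 3: SEND seq=256 -> out-of-order
Step 4: SEND seq=200 -> in-order
Step 5: SEND seq=370 -> in-order
Step 6: SEND seq=79 -> in-order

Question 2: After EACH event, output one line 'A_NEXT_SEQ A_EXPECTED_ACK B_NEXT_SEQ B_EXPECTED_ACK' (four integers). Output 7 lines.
60 200 200 60
79 200 200 79
79 200 256 79
79 200 370 79
79 370 370 79
79 450 450 79
123 450 450 123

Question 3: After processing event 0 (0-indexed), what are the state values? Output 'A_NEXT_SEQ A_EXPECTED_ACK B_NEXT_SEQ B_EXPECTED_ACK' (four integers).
After event 0: A_seq=60 A_ack=200 B_seq=200 B_ack=60

60 200 200 60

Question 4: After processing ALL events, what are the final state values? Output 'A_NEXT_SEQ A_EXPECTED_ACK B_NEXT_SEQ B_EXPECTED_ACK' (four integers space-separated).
Answer: 123 450 450 123

Derivation:
After event 0: A_seq=60 A_ack=200 B_seq=200 B_ack=60
After event 1: A_seq=79 A_ack=200 B_seq=200 B_ack=79
After event 2: A_seq=79 A_ack=200 B_seq=256 B_ack=79
After event 3: A_seq=79 A_ack=200 B_seq=370 B_ack=79
After event 4: A_seq=79 A_ack=370 B_seq=370 B_ack=79
After event 5: A_seq=79 A_ack=450 B_seq=450 B_ack=79
After event 6: A_seq=123 A_ack=450 B_seq=450 B_ack=123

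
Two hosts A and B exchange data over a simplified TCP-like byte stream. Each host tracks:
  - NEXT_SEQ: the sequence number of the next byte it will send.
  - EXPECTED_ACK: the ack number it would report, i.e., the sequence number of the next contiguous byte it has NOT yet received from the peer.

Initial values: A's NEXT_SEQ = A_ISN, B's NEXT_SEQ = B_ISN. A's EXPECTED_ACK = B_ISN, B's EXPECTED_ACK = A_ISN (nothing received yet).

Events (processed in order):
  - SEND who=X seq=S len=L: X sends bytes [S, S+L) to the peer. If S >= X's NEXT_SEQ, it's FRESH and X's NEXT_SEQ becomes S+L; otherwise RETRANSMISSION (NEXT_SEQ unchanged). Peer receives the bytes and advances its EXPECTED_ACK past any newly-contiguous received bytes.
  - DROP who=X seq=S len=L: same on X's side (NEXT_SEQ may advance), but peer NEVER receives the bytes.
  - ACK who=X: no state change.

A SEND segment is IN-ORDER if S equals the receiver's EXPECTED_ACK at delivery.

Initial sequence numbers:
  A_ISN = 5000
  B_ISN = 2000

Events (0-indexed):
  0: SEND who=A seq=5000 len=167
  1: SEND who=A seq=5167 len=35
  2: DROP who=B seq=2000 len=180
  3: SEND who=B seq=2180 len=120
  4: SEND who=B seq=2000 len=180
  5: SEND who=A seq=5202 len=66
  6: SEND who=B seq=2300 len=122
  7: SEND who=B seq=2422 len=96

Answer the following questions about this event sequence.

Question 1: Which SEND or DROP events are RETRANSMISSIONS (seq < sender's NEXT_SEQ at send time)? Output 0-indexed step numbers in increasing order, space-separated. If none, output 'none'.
Step 0: SEND seq=5000 -> fresh
Step 1: SEND seq=5167 -> fresh
Step 2: DROP seq=2000 -> fresh
Step 3: SEND seq=2180 -> fresh
Step 4: SEND seq=2000 -> retransmit
Step 5: SEND seq=5202 -> fresh
Step 6: SEND seq=2300 -> fresh
Step 7: SEND seq=2422 -> fresh

Answer: 4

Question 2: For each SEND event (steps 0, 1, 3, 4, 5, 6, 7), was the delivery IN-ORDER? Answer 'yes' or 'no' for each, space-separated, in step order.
Answer: yes yes no yes yes yes yes

Derivation:
Step 0: SEND seq=5000 -> in-order
Step 1: SEND seq=5167 -> in-order
Step 3: SEND seq=2180 -> out-of-order
Step 4: SEND seq=2000 -> in-order
Step 5: SEND seq=5202 -> in-order
Step 6: SEND seq=2300 -> in-order
Step 7: SEND seq=2422 -> in-order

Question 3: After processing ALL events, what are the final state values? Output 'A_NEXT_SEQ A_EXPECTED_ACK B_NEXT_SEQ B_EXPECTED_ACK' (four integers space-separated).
After event 0: A_seq=5167 A_ack=2000 B_seq=2000 B_ack=5167
After event 1: A_seq=5202 A_ack=2000 B_seq=2000 B_ack=5202
After event 2: A_seq=5202 A_ack=2000 B_seq=2180 B_ack=5202
After event 3: A_seq=5202 A_ack=2000 B_seq=2300 B_ack=5202
After event 4: A_seq=5202 A_ack=2300 B_seq=2300 B_ack=5202
After event 5: A_seq=5268 A_ack=2300 B_seq=2300 B_ack=5268
After event 6: A_seq=5268 A_ack=2422 B_seq=2422 B_ack=5268
After event 7: A_seq=5268 A_ack=2518 B_seq=2518 B_ack=5268

Answer: 5268 2518 2518 5268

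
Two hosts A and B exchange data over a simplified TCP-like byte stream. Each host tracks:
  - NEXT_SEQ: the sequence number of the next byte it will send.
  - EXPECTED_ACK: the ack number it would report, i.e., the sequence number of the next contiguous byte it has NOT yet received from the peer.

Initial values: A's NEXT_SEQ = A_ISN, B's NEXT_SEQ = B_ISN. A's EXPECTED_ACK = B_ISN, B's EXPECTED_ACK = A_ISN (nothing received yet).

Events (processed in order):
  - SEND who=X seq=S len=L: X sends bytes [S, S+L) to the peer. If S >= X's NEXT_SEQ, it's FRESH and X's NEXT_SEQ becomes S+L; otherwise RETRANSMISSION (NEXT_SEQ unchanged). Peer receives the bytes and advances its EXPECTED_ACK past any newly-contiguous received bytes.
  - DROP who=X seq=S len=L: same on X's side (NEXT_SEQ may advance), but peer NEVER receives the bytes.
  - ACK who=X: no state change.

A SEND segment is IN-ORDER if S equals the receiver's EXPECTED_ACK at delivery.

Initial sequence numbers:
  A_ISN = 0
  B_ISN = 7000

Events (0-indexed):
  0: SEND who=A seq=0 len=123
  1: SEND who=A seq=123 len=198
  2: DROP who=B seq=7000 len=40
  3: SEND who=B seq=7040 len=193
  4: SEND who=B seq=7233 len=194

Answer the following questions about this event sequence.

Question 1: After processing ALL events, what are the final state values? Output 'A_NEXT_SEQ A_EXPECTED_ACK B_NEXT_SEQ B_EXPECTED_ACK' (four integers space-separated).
Answer: 321 7000 7427 321

Derivation:
After event 0: A_seq=123 A_ack=7000 B_seq=7000 B_ack=123
After event 1: A_seq=321 A_ack=7000 B_seq=7000 B_ack=321
After event 2: A_seq=321 A_ack=7000 B_seq=7040 B_ack=321
After event 3: A_seq=321 A_ack=7000 B_seq=7233 B_ack=321
After event 4: A_seq=321 A_ack=7000 B_seq=7427 B_ack=321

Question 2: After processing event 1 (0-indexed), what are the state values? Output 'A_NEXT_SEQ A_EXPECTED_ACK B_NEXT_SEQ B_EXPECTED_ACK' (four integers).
After event 0: A_seq=123 A_ack=7000 B_seq=7000 B_ack=123
After event 1: A_seq=321 A_ack=7000 B_seq=7000 B_ack=321

321 7000 7000 321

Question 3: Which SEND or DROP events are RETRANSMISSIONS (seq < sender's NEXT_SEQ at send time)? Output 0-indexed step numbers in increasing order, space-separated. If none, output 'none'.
Step 0: SEND seq=0 -> fresh
Step 1: SEND seq=123 -> fresh
Step 2: DROP seq=7000 -> fresh
Step 3: SEND seq=7040 -> fresh
Step 4: SEND seq=7233 -> fresh

Answer: none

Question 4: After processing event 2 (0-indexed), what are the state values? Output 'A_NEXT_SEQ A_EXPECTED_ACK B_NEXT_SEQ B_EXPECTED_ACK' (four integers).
After event 0: A_seq=123 A_ack=7000 B_seq=7000 B_ack=123
After event 1: A_seq=321 A_ack=7000 B_seq=7000 B_ack=321
After event 2: A_seq=321 A_ack=7000 B_seq=7040 B_ack=321

321 7000 7040 321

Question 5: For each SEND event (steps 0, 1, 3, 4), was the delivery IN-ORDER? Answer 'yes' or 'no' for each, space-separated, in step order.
Answer: yes yes no no

Derivation:
Step 0: SEND seq=0 -> in-order
Step 1: SEND seq=123 -> in-order
Step 3: SEND seq=7040 -> out-of-order
Step 4: SEND seq=7233 -> out-of-order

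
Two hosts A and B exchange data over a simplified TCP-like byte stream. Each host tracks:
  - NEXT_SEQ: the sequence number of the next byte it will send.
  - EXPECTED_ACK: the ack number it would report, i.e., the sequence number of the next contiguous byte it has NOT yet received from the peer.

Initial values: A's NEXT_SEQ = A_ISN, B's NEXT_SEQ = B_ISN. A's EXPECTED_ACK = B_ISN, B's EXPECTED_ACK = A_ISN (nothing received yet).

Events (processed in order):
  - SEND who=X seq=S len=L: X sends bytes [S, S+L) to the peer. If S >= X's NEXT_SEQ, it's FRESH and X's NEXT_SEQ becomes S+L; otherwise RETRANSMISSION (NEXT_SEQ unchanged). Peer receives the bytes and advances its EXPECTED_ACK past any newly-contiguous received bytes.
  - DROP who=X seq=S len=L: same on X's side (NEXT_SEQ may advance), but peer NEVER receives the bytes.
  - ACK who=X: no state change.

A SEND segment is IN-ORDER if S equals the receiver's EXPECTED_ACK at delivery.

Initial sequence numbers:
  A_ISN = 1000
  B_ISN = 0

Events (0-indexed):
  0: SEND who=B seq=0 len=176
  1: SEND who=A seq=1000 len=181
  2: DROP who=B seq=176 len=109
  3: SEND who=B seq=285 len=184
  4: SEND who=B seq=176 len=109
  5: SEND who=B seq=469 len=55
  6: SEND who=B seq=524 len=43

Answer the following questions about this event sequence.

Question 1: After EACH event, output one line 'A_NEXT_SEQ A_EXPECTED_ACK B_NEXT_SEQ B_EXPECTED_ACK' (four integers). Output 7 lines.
1000 176 176 1000
1181 176 176 1181
1181 176 285 1181
1181 176 469 1181
1181 469 469 1181
1181 524 524 1181
1181 567 567 1181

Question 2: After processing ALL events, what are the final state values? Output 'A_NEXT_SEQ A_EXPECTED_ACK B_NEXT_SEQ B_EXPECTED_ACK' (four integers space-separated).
Answer: 1181 567 567 1181

Derivation:
After event 0: A_seq=1000 A_ack=176 B_seq=176 B_ack=1000
After event 1: A_seq=1181 A_ack=176 B_seq=176 B_ack=1181
After event 2: A_seq=1181 A_ack=176 B_seq=285 B_ack=1181
After event 3: A_seq=1181 A_ack=176 B_seq=469 B_ack=1181
After event 4: A_seq=1181 A_ack=469 B_seq=469 B_ack=1181
After event 5: A_seq=1181 A_ack=524 B_seq=524 B_ack=1181
After event 6: A_seq=1181 A_ack=567 B_seq=567 B_ack=1181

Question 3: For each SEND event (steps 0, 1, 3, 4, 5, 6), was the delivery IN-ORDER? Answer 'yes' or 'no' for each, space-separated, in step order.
Answer: yes yes no yes yes yes

Derivation:
Step 0: SEND seq=0 -> in-order
Step 1: SEND seq=1000 -> in-order
Step 3: SEND seq=285 -> out-of-order
Step 4: SEND seq=176 -> in-order
Step 5: SEND seq=469 -> in-order
Step 6: SEND seq=524 -> in-order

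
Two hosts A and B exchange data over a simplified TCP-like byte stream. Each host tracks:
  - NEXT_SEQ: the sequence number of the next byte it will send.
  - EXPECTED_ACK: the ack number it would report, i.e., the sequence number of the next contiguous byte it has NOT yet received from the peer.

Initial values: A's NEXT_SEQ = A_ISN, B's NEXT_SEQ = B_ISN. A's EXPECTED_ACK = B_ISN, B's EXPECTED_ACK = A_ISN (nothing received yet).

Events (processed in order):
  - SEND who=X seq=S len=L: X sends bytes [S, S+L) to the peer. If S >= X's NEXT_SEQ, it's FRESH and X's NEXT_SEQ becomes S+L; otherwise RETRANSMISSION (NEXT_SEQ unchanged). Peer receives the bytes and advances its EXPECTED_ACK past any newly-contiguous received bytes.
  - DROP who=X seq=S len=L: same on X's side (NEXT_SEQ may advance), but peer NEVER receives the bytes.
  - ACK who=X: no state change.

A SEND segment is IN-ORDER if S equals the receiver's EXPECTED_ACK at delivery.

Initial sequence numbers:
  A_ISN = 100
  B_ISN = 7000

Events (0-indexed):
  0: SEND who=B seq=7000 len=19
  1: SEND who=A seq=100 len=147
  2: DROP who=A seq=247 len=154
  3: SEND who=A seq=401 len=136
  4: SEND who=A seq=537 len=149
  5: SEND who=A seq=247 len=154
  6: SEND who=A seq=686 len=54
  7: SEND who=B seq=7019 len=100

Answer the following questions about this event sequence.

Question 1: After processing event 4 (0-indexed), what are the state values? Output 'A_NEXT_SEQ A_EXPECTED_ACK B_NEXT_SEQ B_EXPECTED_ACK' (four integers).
After event 0: A_seq=100 A_ack=7019 B_seq=7019 B_ack=100
After event 1: A_seq=247 A_ack=7019 B_seq=7019 B_ack=247
After event 2: A_seq=401 A_ack=7019 B_seq=7019 B_ack=247
After event 3: A_seq=537 A_ack=7019 B_seq=7019 B_ack=247
After event 4: A_seq=686 A_ack=7019 B_seq=7019 B_ack=247

686 7019 7019 247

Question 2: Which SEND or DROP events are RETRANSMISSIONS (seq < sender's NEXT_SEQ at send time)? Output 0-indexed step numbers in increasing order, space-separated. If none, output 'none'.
Answer: 5

Derivation:
Step 0: SEND seq=7000 -> fresh
Step 1: SEND seq=100 -> fresh
Step 2: DROP seq=247 -> fresh
Step 3: SEND seq=401 -> fresh
Step 4: SEND seq=537 -> fresh
Step 5: SEND seq=247 -> retransmit
Step 6: SEND seq=686 -> fresh
Step 7: SEND seq=7019 -> fresh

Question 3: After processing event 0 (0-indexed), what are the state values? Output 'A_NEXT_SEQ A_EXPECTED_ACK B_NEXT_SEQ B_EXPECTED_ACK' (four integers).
After event 0: A_seq=100 A_ack=7019 B_seq=7019 B_ack=100

100 7019 7019 100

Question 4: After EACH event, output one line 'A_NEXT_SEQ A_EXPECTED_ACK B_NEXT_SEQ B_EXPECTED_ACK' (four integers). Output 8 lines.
100 7019 7019 100
247 7019 7019 247
401 7019 7019 247
537 7019 7019 247
686 7019 7019 247
686 7019 7019 686
740 7019 7019 740
740 7119 7119 740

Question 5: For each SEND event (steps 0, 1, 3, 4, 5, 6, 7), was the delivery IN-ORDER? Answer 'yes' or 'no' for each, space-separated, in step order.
Step 0: SEND seq=7000 -> in-order
Step 1: SEND seq=100 -> in-order
Step 3: SEND seq=401 -> out-of-order
Step 4: SEND seq=537 -> out-of-order
Step 5: SEND seq=247 -> in-order
Step 6: SEND seq=686 -> in-order
Step 7: SEND seq=7019 -> in-order

Answer: yes yes no no yes yes yes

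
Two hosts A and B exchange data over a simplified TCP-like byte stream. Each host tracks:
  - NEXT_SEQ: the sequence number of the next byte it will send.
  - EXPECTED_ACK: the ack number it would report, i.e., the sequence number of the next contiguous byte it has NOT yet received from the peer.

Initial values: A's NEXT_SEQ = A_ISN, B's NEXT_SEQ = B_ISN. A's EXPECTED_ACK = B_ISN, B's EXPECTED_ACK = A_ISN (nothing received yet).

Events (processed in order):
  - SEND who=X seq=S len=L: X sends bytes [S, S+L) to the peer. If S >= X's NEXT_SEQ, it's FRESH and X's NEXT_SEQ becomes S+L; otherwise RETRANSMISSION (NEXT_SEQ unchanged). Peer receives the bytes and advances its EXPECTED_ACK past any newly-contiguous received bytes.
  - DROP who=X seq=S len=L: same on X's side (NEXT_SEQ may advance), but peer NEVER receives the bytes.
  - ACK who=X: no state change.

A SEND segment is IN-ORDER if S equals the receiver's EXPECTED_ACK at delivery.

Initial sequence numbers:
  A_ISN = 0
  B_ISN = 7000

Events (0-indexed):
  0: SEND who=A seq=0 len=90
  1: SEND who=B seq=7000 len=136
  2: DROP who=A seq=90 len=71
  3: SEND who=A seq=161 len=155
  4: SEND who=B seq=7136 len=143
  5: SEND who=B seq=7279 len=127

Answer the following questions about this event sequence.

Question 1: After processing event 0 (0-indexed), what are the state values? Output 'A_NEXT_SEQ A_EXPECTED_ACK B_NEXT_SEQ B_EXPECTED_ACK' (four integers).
After event 0: A_seq=90 A_ack=7000 B_seq=7000 B_ack=90

90 7000 7000 90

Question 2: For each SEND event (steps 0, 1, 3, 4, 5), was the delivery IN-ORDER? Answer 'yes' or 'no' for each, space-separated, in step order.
Step 0: SEND seq=0 -> in-order
Step 1: SEND seq=7000 -> in-order
Step 3: SEND seq=161 -> out-of-order
Step 4: SEND seq=7136 -> in-order
Step 5: SEND seq=7279 -> in-order

Answer: yes yes no yes yes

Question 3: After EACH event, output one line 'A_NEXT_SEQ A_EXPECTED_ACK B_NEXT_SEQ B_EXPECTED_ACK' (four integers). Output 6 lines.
90 7000 7000 90
90 7136 7136 90
161 7136 7136 90
316 7136 7136 90
316 7279 7279 90
316 7406 7406 90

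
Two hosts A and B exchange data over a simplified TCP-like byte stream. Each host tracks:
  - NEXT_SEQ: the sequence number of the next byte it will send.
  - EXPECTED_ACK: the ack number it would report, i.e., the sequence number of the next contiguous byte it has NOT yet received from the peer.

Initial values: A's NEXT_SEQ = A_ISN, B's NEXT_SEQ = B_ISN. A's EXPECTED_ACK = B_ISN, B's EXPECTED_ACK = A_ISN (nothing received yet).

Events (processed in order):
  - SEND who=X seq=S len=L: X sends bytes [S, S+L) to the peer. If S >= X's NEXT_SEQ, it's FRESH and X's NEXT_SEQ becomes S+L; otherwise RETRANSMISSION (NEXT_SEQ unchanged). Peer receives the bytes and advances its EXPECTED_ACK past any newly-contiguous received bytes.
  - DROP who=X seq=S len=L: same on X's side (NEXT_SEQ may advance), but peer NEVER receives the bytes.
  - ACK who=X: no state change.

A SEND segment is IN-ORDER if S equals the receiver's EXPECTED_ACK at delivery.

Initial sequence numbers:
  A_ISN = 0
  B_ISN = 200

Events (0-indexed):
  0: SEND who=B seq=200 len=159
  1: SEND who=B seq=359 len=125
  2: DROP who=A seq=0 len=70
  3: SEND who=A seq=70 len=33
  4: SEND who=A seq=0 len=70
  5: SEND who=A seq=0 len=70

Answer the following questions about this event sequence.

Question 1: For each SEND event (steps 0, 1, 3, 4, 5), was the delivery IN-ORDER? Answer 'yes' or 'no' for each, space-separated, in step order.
Answer: yes yes no yes no

Derivation:
Step 0: SEND seq=200 -> in-order
Step 1: SEND seq=359 -> in-order
Step 3: SEND seq=70 -> out-of-order
Step 4: SEND seq=0 -> in-order
Step 5: SEND seq=0 -> out-of-order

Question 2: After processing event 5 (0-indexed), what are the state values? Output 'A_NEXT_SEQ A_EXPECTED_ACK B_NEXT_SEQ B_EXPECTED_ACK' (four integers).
After event 0: A_seq=0 A_ack=359 B_seq=359 B_ack=0
After event 1: A_seq=0 A_ack=484 B_seq=484 B_ack=0
After event 2: A_seq=70 A_ack=484 B_seq=484 B_ack=0
After event 3: A_seq=103 A_ack=484 B_seq=484 B_ack=0
After event 4: A_seq=103 A_ack=484 B_seq=484 B_ack=103
After event 5: A_seq=103 A_ack=484 B_seq=484 B_ack=103

103 484 484 103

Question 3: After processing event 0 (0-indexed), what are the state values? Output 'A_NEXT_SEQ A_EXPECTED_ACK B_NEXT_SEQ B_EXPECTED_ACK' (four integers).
After event 0: A_seq=0 A_ack=359 B_seq=359 B_ack=0

0 359 359 0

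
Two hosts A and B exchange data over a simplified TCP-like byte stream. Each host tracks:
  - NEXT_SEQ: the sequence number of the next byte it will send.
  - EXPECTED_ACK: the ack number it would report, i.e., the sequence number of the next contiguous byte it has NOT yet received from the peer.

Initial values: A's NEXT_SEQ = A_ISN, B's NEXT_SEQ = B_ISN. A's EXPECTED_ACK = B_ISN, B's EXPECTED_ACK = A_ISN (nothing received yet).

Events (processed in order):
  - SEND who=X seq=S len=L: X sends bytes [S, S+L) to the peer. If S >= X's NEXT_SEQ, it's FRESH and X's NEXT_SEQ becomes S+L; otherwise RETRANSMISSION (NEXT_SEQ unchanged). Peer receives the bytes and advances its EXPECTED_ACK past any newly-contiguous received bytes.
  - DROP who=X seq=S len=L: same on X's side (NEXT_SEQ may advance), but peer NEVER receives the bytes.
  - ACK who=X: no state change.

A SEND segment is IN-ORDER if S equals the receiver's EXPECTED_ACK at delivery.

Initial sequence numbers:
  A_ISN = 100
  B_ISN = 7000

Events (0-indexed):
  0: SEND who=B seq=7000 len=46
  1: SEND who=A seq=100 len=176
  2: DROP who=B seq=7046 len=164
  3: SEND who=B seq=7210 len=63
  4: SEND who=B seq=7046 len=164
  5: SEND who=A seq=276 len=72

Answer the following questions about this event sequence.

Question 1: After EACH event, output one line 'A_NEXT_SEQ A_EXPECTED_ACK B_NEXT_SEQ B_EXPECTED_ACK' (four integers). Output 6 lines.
100 7046 7046 100
276 7046 7046 276
276 7046 7210 276
276 7046 7273 276
276 7273 7273 276
348 7273 7273 348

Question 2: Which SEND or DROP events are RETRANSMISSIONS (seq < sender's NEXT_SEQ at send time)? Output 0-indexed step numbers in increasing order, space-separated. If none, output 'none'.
Step 0: SEND seq=7000 -> fresh
Step 1: SEND seq=100 -> fresh
Step 2: DROP seq=7046 -> fresh
Step 3: SEND seq=7210 -> fresh
Step 4: SEND seq=7046 -> retransmit
Step 5: SEND seq=276 -> fresh

Answer: 4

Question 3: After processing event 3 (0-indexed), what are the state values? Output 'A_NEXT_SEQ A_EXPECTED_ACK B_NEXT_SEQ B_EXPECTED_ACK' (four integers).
After event 0: A_seq=100 A_ack=7046 B_seq=7046 B_ack=100
After event 1: A_seq=276 A_ack=7046 B_seq=7046 B_ack=276
After event 2: A_seq=276 A_ack=7046 B_seq=7210 B_ack=276
After event 3: A_seq=276 A_ack=7046 B_seq=7273 B_ack=276

276 7046 7273 276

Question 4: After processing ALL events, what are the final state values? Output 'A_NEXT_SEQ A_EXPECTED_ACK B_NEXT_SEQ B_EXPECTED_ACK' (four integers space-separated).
Answer: 348 7273 7273 348

Derivation:
After event 0: A_seq=100 A_ack=7046 B_seq=7046 B_ack=100
After event 1: A_seq=276 A_ack=7046 B_seq=7046 B_ack=276
After event 2: A_seq=276 A_ack=7046 B_seq=7210 B_ack=276
After event 3: A_seq=276 A_ack=7046 B_seq=7273 B_ack=276
After event 4: A_seq=276 A_ack=7273 B_seq=7273 B_ack=276
After event 5: A_seq=348 A_ack=7273 B_seq=7273 B_ack=348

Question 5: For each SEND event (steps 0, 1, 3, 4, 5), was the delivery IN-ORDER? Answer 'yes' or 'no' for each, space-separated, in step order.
Answer: yes yes no yes yes

Derivation:
Step 0: SEND seq=7000 -> in-order
Step 1: SEND seq=100 -> in-order
Step 3: SEND seq=7210 -> out-of-order
Step 4: SEND seq=7046 -> in-order
Step 5: SEND seq=276 -> in-order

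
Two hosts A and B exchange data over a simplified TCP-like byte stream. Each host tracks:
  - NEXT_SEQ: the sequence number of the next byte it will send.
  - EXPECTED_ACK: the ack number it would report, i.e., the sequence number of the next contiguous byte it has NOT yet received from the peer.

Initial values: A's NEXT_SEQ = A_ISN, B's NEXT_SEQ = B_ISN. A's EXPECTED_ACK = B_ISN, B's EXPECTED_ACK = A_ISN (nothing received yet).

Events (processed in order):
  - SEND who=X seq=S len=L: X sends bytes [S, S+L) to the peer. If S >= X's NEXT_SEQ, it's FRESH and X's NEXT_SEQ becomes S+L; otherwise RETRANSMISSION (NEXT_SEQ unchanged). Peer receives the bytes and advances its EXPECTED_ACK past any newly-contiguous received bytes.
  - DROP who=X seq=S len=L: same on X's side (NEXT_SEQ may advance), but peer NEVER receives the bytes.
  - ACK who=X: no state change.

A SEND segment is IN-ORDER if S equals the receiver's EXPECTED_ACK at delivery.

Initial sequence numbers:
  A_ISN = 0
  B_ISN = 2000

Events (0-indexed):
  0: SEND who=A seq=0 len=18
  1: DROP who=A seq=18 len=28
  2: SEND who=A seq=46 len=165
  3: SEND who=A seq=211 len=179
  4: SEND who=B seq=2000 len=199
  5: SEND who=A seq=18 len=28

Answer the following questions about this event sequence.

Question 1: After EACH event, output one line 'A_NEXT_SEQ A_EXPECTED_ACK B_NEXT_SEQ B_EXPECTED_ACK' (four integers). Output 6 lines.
18 2000 2000 18
46 2000 2000 18
211 2000 2000 18
390 2000 2000 18
390 2199 2199 18
390 2199 2199 390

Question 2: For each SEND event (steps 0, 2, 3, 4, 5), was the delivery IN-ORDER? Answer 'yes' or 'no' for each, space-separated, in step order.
Answer: yes no no yes yes

Derivation:
Step 0: SEND seq=0 -> in-order
Step 2: SEND seq=46 -> out-of-order
Step 3: SEND seq=211 -> out-of-order
Step 4: SEND seq=2000 -> in-order
Step 5: SEND seq=18 -> in-order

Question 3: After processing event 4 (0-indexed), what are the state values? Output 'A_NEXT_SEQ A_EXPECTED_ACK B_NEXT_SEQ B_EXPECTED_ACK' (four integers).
After event 0: A_seq=18 A_ack=2000 B_seq=2000 B_ack=18
After event 1: A_seq=46 A_ack=2000 B_seq=2000 B_ack=18
After event 2: A_seq=211 A_ack=2000 B_seq=2000 B_ack=18
After event 3: A_seq=390 A_ack=2000 B_seq=2000 B_ack=18
After event 4: A_seq=390 A_ack=2199 B_seq=2199 B_ack=18

390 2199 2199 18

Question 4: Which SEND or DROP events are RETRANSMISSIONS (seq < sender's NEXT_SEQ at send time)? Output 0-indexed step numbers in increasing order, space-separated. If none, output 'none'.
Step 0: SEND seq=0 -> fresh
Step 1: DROP seq=18 -> fresh
Step 2: SEND seq=46 -> fresh
Step 3: SEND seq=211 -> fresh
Step 4: SEND seq=2000 -> fresh
Step 5: SEND seq=18 -> retransmit

Answer: 5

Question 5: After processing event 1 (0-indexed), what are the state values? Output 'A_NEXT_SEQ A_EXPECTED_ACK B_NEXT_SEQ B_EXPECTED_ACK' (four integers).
After event 0: A_seq=18 A_ack=2000 B_seq=2000 B_ack=18
After event 1: A_seq=46 A_ack=2000 B_seq=2000 B_ack=18

46 2000 2000 18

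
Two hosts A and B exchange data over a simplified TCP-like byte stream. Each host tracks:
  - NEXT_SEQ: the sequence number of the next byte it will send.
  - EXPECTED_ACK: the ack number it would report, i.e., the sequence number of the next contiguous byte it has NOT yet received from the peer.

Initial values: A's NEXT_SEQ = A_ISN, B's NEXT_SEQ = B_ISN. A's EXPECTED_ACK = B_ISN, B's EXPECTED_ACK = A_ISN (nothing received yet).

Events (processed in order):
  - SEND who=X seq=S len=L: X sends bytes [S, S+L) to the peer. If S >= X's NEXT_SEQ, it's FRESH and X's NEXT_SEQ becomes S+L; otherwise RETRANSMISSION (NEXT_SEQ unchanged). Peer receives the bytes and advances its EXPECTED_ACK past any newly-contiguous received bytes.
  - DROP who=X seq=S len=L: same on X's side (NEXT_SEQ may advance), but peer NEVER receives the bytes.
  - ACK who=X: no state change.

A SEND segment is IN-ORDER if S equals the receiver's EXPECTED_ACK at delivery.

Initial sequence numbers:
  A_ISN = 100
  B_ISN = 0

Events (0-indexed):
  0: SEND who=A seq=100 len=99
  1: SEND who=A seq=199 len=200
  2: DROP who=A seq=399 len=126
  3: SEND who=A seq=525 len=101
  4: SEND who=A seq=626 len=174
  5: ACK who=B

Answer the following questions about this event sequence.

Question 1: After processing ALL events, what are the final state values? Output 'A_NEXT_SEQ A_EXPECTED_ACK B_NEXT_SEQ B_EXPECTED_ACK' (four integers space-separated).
After event 0: A_seq=199 A_ack=0 B_seq=0 B_ack=199
After event 1: A_seq=399 A_ack=0 B_seq=0 B_ack=399
After event 2: A_seq=525 A_ack=0 B_seq=0 B_ack=399
After event 3: A_seq=626 A_ack=0 B_seq=0 B_ack=399
After event 4: A_seq=800 A_ack=0 B_seq=0 B_ack=399
After event 5: A_seq=800 A_ack=0 B_seq=0 B_ack=399

Answer: 800 0 0 399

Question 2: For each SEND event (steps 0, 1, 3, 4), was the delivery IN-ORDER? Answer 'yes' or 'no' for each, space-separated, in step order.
Answer: yes yes no no

Derivation:
Step 0: SEND seq=100 -> in-order
Step 1: SEND seq=199 -> in-order
Step 3: SEND seq=525 -> out-of-order
Step 4: SEND seq=626 -> out-of-order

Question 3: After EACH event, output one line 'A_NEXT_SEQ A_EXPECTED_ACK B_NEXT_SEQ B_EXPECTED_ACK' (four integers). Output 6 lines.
199 0 0 199
399 0 0 399
525 0 0 399
626 0 0 399
800 0 0 399
800 0 0 399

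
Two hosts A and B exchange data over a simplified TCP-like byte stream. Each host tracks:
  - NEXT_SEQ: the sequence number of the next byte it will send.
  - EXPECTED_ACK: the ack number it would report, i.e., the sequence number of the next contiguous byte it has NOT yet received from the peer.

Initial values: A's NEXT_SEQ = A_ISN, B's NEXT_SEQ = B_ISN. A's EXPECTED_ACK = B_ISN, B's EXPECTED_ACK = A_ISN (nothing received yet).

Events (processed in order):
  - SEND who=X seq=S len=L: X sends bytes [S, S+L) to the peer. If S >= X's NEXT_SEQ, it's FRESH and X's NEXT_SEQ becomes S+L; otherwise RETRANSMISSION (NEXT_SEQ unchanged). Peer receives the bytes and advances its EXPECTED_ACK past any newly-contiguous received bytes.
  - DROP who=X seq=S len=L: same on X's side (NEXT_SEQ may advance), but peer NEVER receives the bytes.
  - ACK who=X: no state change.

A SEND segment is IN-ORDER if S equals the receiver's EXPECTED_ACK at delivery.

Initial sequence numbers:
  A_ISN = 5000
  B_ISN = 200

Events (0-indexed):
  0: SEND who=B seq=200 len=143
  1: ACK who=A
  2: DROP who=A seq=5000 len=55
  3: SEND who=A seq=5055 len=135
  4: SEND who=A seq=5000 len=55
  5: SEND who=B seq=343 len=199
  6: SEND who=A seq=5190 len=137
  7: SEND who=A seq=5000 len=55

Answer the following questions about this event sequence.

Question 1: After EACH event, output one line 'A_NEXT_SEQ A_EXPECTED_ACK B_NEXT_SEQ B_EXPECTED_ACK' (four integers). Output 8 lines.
5000 343 343 5000
5000 343 343 5000
5055 343 343 5000
5190 343 343 5000
5190 343 343 5190
5190 542 542 5190
5327 542 542 5327
5327 542 542 5327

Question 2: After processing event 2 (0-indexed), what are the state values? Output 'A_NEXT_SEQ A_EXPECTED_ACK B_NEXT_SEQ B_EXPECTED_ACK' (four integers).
After event 0: A_seq=5000 A_ack=343 B_seq=343 B_ack=5000
After event 1: A_seq=5000 A_ack=343 B_seq=343 B_ack=5000
After event 2: A_seq=5055 A_ack=343 B_seq=343 B_ack=5000

5055 343 343 5000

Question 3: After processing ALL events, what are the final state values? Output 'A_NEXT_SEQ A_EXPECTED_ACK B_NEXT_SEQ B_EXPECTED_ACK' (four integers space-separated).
After event 0: A_seq=5000 A_ack=343 B_seq=343 B_ack=5000
After event 1: A_seq=5000 A_ack=343 B_seq=343 B_ack=5000
After event 2: A_seq=5055 A_ack=343 B_seq=343 B_ack=5000
After event 3: A_seq=5190 A_ack=343 B_seq=343 B_ack=5000
After event 4: A_seq=5190 A_ack=343 B_seq=343 B_ack=5190
After event 5: A_seq=5190 A_ack=542 B_seq=542 B_ack=5190
After event 6: A_seq=5327 A_ack=542 B_seq=542 B_ack=5327
After event 7: A_seq=5327 A_ack=542 B_seq=542 B_ack=5327

Answer: 5327 542 542 5327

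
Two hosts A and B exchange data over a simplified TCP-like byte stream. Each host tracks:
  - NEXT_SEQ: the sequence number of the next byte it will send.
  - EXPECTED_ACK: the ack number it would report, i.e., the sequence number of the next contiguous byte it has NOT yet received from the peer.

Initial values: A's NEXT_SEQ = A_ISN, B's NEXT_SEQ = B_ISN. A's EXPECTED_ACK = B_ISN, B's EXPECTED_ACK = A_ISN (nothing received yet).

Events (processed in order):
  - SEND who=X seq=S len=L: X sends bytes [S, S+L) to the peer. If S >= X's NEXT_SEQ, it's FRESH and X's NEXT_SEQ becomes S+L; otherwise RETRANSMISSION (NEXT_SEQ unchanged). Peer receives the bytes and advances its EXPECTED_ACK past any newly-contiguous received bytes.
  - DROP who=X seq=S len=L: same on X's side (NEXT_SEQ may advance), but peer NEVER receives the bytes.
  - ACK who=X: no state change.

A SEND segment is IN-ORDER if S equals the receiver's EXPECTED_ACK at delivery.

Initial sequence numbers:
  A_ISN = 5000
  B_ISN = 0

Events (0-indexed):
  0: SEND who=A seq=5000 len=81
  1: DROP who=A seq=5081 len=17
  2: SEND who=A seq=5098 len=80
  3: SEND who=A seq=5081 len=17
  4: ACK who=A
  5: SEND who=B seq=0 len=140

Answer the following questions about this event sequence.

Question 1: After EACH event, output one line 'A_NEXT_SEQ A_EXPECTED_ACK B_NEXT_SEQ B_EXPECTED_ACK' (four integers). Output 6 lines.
5081 0 0 5081
5098 0 0 5081
5178 0 0 5081
5178 0 0 5178
5178 0 0 5178
5178 140 140 5178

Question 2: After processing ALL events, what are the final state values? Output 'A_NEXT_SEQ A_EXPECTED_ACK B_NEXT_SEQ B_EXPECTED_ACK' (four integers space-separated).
After event 0: A_seq=5081 A_ack=0 B_seq=0 B_ack=5081
After event 1: A_seq=5098 A_ack=0 B_seq=0 B_ack=5081
After event 2: A_seq=5178 A_ack=0 B_seq=0 B_ack=5081
After event 3: A_seq=5178 A_ack=0 B_seq=0 B_ack=5178
After event 4: A_seq=5178 A_ack=0 B_seq=0 B_ack=5178
After event 5: A_seq=5178 A_ack=140 B_seq=140 B_ack=5178

Answer: 5178 140 140 5178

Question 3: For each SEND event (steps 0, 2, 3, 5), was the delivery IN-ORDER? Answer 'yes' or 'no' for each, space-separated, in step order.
Answer: yes no yes yes

Derivation:
Step 0: SEND seq=5000 -> in-order
Step 2: SEND seq=5098 -> out-of-order
Step 3: SEND seq=5081 -> in-order
Step 5: SEND seq=0 -> in-order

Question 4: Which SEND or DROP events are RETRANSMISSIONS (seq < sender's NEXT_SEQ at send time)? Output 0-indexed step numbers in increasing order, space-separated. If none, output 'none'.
Answer: 3

Derivation:
Step 0: SEND seq=5000 -> fresh
Step 1: DROP seq=5081 -> fresh
Step 2: SEND seq=5098 -> fresh
Step 3: SEND seq=5081 -> retransmit
Step 5: SEND seq=0 -> fresh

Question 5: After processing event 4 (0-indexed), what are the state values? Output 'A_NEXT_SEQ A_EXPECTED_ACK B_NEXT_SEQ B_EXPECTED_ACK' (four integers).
After event 0: A_seq=5081 A_ack=0 B_seq=0 B_ack=5081
After event 1: A_seq=5098 A_ack=0 B_seq=0 B_ack=5081
After event 2: A_seq=5178 A_ack=0 B_seq=0 B_ack=5081
After event 3: A_seq=5178 A_ack=0 B_seq=0 B_ack=5178
After event 4: A_seq=5178 A_ack=0 B_seq=0 B_ack=5178

5178 0 0 5178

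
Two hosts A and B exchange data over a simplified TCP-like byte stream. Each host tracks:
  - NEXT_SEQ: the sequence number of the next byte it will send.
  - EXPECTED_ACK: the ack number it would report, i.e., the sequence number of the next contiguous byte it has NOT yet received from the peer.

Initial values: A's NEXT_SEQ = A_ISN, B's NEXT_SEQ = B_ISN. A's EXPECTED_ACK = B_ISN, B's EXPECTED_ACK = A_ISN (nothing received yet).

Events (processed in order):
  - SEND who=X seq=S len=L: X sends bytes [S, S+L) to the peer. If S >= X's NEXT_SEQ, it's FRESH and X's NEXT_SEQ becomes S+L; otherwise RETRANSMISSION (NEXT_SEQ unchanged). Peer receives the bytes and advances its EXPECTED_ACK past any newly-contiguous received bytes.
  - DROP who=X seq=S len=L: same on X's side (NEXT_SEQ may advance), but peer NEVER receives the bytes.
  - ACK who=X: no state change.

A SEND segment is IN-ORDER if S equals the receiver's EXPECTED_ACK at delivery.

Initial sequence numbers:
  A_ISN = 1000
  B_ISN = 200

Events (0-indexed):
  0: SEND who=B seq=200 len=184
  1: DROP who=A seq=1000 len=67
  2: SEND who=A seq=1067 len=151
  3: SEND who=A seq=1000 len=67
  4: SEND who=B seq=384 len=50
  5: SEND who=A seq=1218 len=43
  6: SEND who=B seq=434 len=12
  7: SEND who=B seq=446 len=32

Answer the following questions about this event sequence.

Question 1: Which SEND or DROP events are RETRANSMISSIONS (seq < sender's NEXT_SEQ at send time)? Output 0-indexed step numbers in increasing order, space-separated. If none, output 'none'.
Step 0: SEND seq=200 -> fresh
Step 1: DROP seq=1000 -> fresh
Step 2: SEND seq=1067 -> fresh
Step 3: SEND seq=1000 -> retransmit
Step 4: SEND seq=384 -> fresh
Step 5: SEND seq=1218 -> fresh
Step 6: SEND seq=434 -> fresh
Step 7: SEND seq=446 -> fresh

Answer: 3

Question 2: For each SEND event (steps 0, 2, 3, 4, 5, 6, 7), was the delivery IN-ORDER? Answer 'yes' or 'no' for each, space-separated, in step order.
Step 0: SEND seq=200 -> in-order
Step 2: SEND seq=1067 -> out-of-order
Step 3: SEND seq=1000 -> in-order
Step 4: SEND seq=384 -> in-order
Step 5: SEND seq=1218 -> in-order
Step 6: SEND seq=434 -> in-order
Step 7: SEND seq=446 -> in-order

Answer: yes no yes yes yes yes yes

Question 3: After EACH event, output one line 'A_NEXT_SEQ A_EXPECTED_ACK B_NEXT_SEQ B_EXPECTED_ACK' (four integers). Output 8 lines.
1000 384 384 1000
1067 384 384 1000
1218 384 384 1000
1218 384 384 1218
1218 434 434 1218
1261 434 434 1261
1261 446 446 1261
1261 478 478 1261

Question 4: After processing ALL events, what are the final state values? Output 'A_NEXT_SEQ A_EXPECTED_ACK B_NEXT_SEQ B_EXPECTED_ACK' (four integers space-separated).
Answer: 1261 478 478 1261

Derivation:
After event 0: A_seq=1000 A_ack=384 B_seq=384 B_ack=1000
After event 1: A_seq=1067 A_ack=384 B_seq=384 B_ack=1000
After event 2: A_seq=1218 A_ack=384 B_seq=384 B_ack=1000
After event 3: A_seq=1218 A_ack=384 B_seq=384 B_ack=1218
After event 4: A_seq=1218 A_ack=434 B_seq=434 B_ack=1218
After event 5: A_seq=1261 A_ack=434 B_seq=434 B_ack=1261
After event 6: A_seq=1261 A_ack=446 B_seq=446 B_ack=1261
After event 7: A_seq=1261 A_ack=478 B_seq=478 B_ack=1261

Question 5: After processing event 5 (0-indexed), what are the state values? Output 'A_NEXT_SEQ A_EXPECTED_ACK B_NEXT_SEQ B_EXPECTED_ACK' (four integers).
After event 0: A_seq=1000 A_ack=384 B_seq=384 B_ack=1000
After event 1: A_seq=1067 A_ack=384 B_seq=384 B_ack=1000
After event 2: A_seq=1218 A_ack=384 B_seq=384 B_ack=1000
After event 3: A_seq=1218 A_ack=384 B_seq=384 B_ack=1218
After event 4: A_seq=1218 A_ack=434 B_seq=434 B_ack=1218
After event 5: A_seq=1261 A_ack=434 B_seq=434 B_ack=1261

1261 434 434 1261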